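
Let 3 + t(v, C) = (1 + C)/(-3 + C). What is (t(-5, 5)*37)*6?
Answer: 0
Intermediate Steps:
t(v, C) = -3 + (1 + C)/(-3 + C)
(t(-5, 5)*37)*6 = ((2*(5 - 1*5)/(-3 + 5))*37)*6 = ((2*(5 - 5)/2)*37)*6 = ((2*(½)*0)*37)*6 = (0*37)*6 = 0*6 = 0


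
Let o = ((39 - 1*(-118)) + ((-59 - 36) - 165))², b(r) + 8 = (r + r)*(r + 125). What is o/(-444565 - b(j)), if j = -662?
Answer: -10609/1155545 ≈ -0.0091809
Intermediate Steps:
b(r) = -8 + 2*r*(125 + r) (b(r) = -8 + (r + r)*(r + 125) = -8 + (2*r)*(125 + r) = -8 + 2*r*(125 + r))
o = 10609 (o = ((39 + 118) + (-95 - 165))² = (157 - 260)² = (-103)² = 10609)
o/(-444565 - b(j)) = 10609/(-444565 - (-8 + 2*(-662)² + 250*(-662))) = 10609/(-444565 - (-8 + 2*438244 - 165500)) = 10609/(-444565 - (-8 + 876488 - 165500)) = 10609/(-444565 - 1*710980) = 10609/(-444565 - 710980) = 10609/(-1155545) = 10609*(-1/1155545) = -10609/1155545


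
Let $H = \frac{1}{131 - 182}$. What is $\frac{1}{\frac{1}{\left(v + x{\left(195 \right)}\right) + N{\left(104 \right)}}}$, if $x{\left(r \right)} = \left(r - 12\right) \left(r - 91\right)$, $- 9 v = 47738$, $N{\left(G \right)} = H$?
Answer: $\frac{2100347}{153} \approx 13728.0$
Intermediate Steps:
$H = - \frac{1}{51}$ ($H = \frac{1}{-51} = - \frac{1}{51} \approx -0.019608$)
$N{\left(G \right)} = - \frac{1}{51}$
$v = - \frac{47738}{9}$ ($v = \left(- \frac{1}{9}\right) 47738 = - \frac{47738}{9} \approx -5304.2$)
$x{\left(r \right)} = \left(-91 + r\right) \left(-12 + r\right)$ ($x{\left(r \right)} = \left(-12 + r\right) \left(-91 + r\right) = \left(-91 + r\right) \left(-12 + r\right)$)
$\frac{1}{\frac{1}{\left(v + x{\left(195 \right)}\right) + N{\left(104 \right)}}} = \frac{1}{\frac{1}{\left(- \frac{47738}{9} + \left(1092 + 195^{2} - 20085\right)\right) - \frac{1}{51}}} = \frac{1}{\frac{1}{\left(- \frac{47738}{9} + \left(1092 + 38025 - 20085\right)\right) - \frac{1}{51}}} = \frac{1}{\frac{1}{\left(- \frac{47738}{9} + 19032\right) - \frac{1}{51}}} = \frac{1}{\frac{1}{\frac{123550}{9} - \frac{1}{51}}} = \frac{1}{\frac{1}{\frac{2100347}{153}}} = \frac{1}{\frac{153}{2100347}} = \frac{2100347}{153}$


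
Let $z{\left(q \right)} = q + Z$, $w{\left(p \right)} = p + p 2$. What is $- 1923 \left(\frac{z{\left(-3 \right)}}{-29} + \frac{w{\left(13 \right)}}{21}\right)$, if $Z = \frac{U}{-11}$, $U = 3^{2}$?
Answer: $- \frac{8540043}{2233} \approx -3824.5$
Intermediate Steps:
$U = 9$
$w{\left(p \right)} = 3 p$ ($w{\left(p \right)} = p + 2 p = 3 p$)
$Z = - \frac{9}{11}$ ($Z = \frac{9}{-11} = 9 \left(- \frac{1}{11}\right) = - \frac{9}{11} \approx -0.81818$)
$z{\left(q \right)} = - \frac{9}{11} + q$ ($z{\left(q \right)} = q - \frac{9}{11} = - \frac{9}{11} + q$)
$- 1923 \left(\frac{z{\left(-3 \right)}}{-29} + \frac{w{\left(13 \right)}}{21}\right) = - 1923 \left(\frac{- \frac{9}{11} - 3}{-29} + \frac{3 \cdot 13}{21}\right) = - 1923 \left(\left(- \frac{42}{11}\right) \left(- \frac{1}{29}\right) + 39 \cdot \frac{1}{21}\right) = - 1923 \left(\frac{42}{319} + \frac{13}{7}\right) = \left(-1923\right) \frac{4441}{2233} = - \frac{8540043}{2233}$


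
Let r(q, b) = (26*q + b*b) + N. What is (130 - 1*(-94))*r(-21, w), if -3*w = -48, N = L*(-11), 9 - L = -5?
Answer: -99456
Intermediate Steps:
L = 14 (L = 9 - 1*(-5) = 9 + 5 = 14)
N = -154 (N = 14*(-11) = -154)
w = 16 (w = -⅓*(-48) = 16)
r(q, b) = -154 + b² + 26*q (r(q, b) = (26*q + b*b) - 154 = (26*q + b²) - 154 = (b² + 26*q) - 154 = -154 + b² + 26*q)
(130 - 1*(-94))*r(-21, w) = (130 - 1*(-94))*(-154 + 16² + 26*(-21)) = (130 + 94)*(-154 + 256 - 546) = 224*(-444) = -99456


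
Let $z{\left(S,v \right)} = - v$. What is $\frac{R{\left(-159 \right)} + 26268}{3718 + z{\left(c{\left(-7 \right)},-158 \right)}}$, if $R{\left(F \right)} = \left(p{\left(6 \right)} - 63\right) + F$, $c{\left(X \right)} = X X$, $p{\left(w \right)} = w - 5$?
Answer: $\frac{26047}{3876} \approx 6.7201$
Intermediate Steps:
$p{\left(w \right)} = -5 + w$ ($p{\left(w \right)} = w - 5 = -5 + w$)
$c{\left(X \right)} = X^{2}$
$R{\left(F \right)} = -62 + F$ ($R{\left(F \right)} = \left(\left(-5 + 6\right) - 63\right) + F = \left(1 - 63\right) + F = -62 + F$)
$\frac{R{\left(-159 \right)} + 26268}{3718 + z{\left(c{\left(-7 \right)},-158 \right)}} = \frac{\left(-62 - 159\right) + 26268}{3718 - -158} = \frac{-221 + 26268}{3718 + 158} = \frac{26047}{3876}$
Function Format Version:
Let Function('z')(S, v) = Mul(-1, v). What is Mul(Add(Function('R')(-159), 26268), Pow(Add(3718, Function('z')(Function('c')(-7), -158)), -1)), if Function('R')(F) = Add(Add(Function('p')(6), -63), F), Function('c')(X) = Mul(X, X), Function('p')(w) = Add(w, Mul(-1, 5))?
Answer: Rational(26047, 3876) ≈ 6.7201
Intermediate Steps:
Function('p')(w) = Add(-5, w) (Function('p')(w) = Add(w, -5) = Add(-5, w))
Function('c')(X) = Pow(X, 2)
Function('R')(F) = Add(-62, F) (Function('R')(F) = Add(Add(Add(-5, 6), -63), F) = Add(Add(1, -63), F) = Add(-62, F))
Mul(Add(Function('R')(-159), 26268), Pow(Add(3718, Function('z')(Function('c')(-7), -158)), -1)) = Mul(Add(Add(-62, -159), 26268), Pow(Add(3718, Mul(-1, -158)), -1)) = Mul(Add(-221, 26268), Pow(Add(3718, 158), -1)) = Mul(26047, Pow(3876, -1)) = Mul(26047, Rational(1, 3876)) = Rational(26047, 3876)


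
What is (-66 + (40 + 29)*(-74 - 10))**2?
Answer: 34363044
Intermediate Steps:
(-66 + (40 + 29)*(-74 - 10))**2 = (-66 + 69*(-84))**2 = (-66 - 5796)**2 = (-5862)**2 = 34363044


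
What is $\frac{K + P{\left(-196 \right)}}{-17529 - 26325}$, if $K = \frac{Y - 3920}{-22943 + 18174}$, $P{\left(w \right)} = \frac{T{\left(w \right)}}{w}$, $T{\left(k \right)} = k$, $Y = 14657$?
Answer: $\frac{2984}{104569863} \approx 2.8536 \cdot 10^{-5}$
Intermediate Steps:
$P{\left(w \right)} = 1$ ($P{\left(w \right)} = \frac{w}{w} = 1$)
$K = - \frac{10737}{4769}$ ($K = \frac{14657 - 3920}{-22943 + 18174} = \frac{10737}{-4769} = 10737 \left(- \frac{1}{4769}\right) = - \frac{10737}{4769} \approx -2.2514$)
$\frac{K + P{\left(-196 \right)}}{-17529 - 26325} = \frac{- \frac{10737}{4769} + 1}{-17529 - 26325} = - \frac{5968}{4769 \left(-43854\right)} = \left(- \frac{5968}{4769}\right) \left(- \frac{1}{43854}\right) = \frac{2984}{104569863}$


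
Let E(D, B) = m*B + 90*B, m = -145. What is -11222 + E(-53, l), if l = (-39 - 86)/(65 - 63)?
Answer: -15569/2 ≈ -7784.5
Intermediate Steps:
l = -125/2 ≈ -62.500
E(D, B) = -55*B (E(D, B) = -145*B + 90*B = -55*B)
-11222 + E(-53, l) = -11222 - 55*(-125/2) = -11222 + 6875/2 = -15569/2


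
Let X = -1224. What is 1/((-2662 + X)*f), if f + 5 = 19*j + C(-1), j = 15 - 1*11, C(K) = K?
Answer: -1/272020 ≈ -3.6762e-6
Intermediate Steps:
j = 4 (j = 15 - 11 = 4)
f = 70 (f = -5 + (19*4 - 1) = -5 + (76 - 1) = -5 + 75 = 70)
1/((-2662 + X)*f) = 1/(-2662 - 1224*70) = (1/70)/(-3886) = -1/3886*1/70 = -1/272020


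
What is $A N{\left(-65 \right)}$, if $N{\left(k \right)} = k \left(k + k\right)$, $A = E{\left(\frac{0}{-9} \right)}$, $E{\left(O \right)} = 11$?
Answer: $92950$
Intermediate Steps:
$A = 11$
$N{\left(k \right)} = 2 k^{2}$ ($N{\left(k \right)} = k 2 k = 2 k^{2}$)
$A N{\left(-65 \right)} = 11 \cdot 2 \left(-65\right)^{2} = 11 \cdot 2 \cdot 4225 = 11 \cdot 8450 = 92950$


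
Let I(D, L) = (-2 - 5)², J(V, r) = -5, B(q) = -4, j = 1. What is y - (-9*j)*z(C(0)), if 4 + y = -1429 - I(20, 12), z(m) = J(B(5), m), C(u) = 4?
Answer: -1527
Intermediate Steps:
z(m) = -5
I(D, L) = 49 (I(D, L) = (-7)² = 49)
y = -1482 (y = -4 + (-1429 - 1*49) = -4 + (-1429 - 49) = -4 - 1478 = -1482)
y - (-9*j)*z(C(0)) = -1482 - (-9*1)*(-5) = -1482 - (-9)*(-5) = -1482 - 1*45 = -1482 - 45 = -1527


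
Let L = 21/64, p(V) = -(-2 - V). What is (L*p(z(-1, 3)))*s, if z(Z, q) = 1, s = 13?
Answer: 819/64 ≈ 12.797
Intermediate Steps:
p(V) = 2 + V
L = 21/64 (L = 21*(1/64) = 21/64 ≈ 0.32813)
(L*p(z(-1, 3)))*s = (21*(2 + 1)/64)*13 = ((21/64)*3)*13 = (63/64)*13 = 819/64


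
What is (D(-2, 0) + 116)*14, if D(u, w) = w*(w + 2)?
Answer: 1624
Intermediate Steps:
D(u, w) = w*(2 + w)
(D(-2, 0) + 116)*14 = (0*(2 + 0) + 116)*14 = (0*2 + 116)*14 = (0 + 116)*14 = 116*14 = 1624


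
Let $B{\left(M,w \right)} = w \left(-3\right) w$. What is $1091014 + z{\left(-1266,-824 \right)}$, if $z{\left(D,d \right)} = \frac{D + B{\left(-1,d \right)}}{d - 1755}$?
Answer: $\frac{2815763300}{2579} \approx 1.0918 \cdot 10^{6}$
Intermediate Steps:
$B{\left(M,w \right)} = - 3 w^{2}$ ($B{\left(M,w \right)} = - 3 w w = - 3 w^{2}$)
$z{\left(D,d \right)} = \frac{D - 3 d^{2}}{-1755 + d}$ ($z{\left(D,d \right)} = \frac{D - 3 d^{2}}{d - 1755} = \frac{D - 3 d^{2}}{-1755 + d}$)
$1091014 + z{\left(-1266,-824 \right)} = 1091014 + \frac{-1266 - 3 \left(-824\right)^{2}}{-1755 - 824} = 1091014 + \frac{-1266 - 2036928}{-2579} = 1091014 - \frac{-1266 - 2036928}{2579} = 1091014 - - \frac{2038194}{2579} = 1091014 + \frac{2038194}{2579} = \frac{2815763300}{2579}$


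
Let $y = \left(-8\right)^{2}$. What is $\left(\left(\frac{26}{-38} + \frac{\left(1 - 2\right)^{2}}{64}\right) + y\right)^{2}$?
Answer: $\frac{5930694121}{1478656} \approx 4010.9$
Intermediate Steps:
$y = 64$
$\left(\left(\frac{26}{-38} + \frac{\left(1 - 2\right)^{2}}{64}\right) + y\right)^{2} = \left(\left(\frac{26}{-38} + \frac{\left(1 - 2\right)^{2}}{64}\right) + 64\right)^{2} = \left(\left(26 \left(- \frac{1}{38}\right) + \left(-1\right)^{2} \cdot \frac{1}{64}\right) + 64\right)^{2} = \left(\left(- \frac{13}{19} + 1 \cdot \frac{1}{64}\right) + 64\right)^{2} = \left(\left(- \frac{13}{19} + \frac{1}{64}\right) + 64\right)^{2} = \left(- \frac{813}{1216} + 64\right)^{2} = \left(\frac{77011}{1216}\right)^{2} = \frac{5930694121}{1478656}$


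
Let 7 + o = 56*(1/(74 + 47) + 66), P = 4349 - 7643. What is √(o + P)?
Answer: √47851/11 ≈ 19.886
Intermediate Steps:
P = -3294
o = 446425/121 (o = -7 + 56*(1/(74 + 47) + 66) = -7 + 56*(1/121 + 66) = -7 + 56*(7987/121) = -7 + 447272/121 = 446425/121 ≈ 3689.5)
√(o + P) = √(446425/121 - 3294) = √(47851/121) = √47851/11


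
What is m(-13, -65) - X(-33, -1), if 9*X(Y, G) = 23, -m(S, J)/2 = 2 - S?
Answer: -293/9 ≈ -32.556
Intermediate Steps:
m(S, J) = -4 + 2*S (m(S, J) = -2*(2 - S) = -4 + 2*S)
X(Y, G) = 23/9 (X(Y, G) = (⅑)*23 = 23/9)
m(-13, -65) - X(-33, -1) = (-4 + 2*(-13)) - 1*23/9 = (-4 - 26) - 23/9 = -30 - 23/9 = -293/9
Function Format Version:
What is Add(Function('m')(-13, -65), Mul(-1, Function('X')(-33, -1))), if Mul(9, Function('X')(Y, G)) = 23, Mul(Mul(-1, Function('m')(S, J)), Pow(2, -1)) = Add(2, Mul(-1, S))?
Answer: Rational(-293, 9) ≈ -32.556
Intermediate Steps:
Function('m')(S, J) = Add(-4, Mul(2, S)) (Function('m')(S, J) = Mul(-2, Add(2, Mul(-1, S))) = Add(-4, Mul(2, S)))
Function('X')(Y, G) = Rational(23, 9) (Function('X')(Y, G) = Mul(Rational(1, 9), 23) = Rational(23, 9))
Add(Function('m')(-13, -65), Mul(-1, Function('X')(-33, -1))) = Add(Add(-4, Mul(2, -13)), Mul(-1, Rational(23, 9))) = Add(Add(-4, -26), Rational(-23, 9)) = Add(-30, Rational(-23, 9)) = Rational(-293, 9)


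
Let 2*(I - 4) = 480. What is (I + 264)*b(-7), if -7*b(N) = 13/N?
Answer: 6604/49 ≈ 134.78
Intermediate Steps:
I = 244 (I = 4 + (½)*480 = 4 + 240 = 244)
b(N) = -13/(7*N)
(I + 264)*b(-7) = (244 + 264)*(-13/7/(-7)) = 508*(-13/7*(-⅐)) = 508*(13/49) = 6604/49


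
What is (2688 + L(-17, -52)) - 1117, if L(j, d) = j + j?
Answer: 1537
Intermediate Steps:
L(j, d) = 2*j
(2688 + L(-17, -52)) - 1117 = (2688 + 2*(-17)) - 1117 = (2688 - 34) - 1117 = 2654 - 1117 = 1537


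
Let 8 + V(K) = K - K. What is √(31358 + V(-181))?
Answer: 5*√1254 ≈ 177.06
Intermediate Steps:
V(K) = -8 (V(K) = -8 + (K - K) = -8 + 0 = -8)
√(31358 + V(-181)) = √(31358 - 8) = √31350 = 5*√1254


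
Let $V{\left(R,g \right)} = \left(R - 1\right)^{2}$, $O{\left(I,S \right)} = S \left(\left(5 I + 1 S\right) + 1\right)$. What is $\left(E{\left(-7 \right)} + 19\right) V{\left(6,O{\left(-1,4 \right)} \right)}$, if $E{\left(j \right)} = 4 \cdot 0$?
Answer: $475$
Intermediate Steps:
$E{\left(j \right)} = 0$
$O{\left(I,S \right)} = S \left(1 + S + 5 I\right)$ ($O{\left(I,S \right)} = S \left(\left(5 I + S\right) + 1\right) = S \left(\left(S + 5 I\right) + 1\right) = S \left(1 + S + 5 I\right)$)
$V{\left(R,g \right)} = \left(-1 + R\right)^{2}$
$\left(E{\left(-7 \right)} + 19\right) V{\left(6,O{\left(-1,4 \right)} \right)} = \left(0 + 19\right) \left(-1 + 6\right)^{2} = 19 \cdot 5^{2} = 19 \cdot 25 = 475$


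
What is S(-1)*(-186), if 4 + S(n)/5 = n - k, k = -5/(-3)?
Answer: 6200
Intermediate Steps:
k = 5/3 (k = -5*(-⅓) = 5/3 ≈ 1.6667)
S(n) = -85/3 + 5*n (S(n) = -20 + 5*(n - 1*5/3) = -20 + 5*(n - 5/3) = -20 + 5*(-5/3 + n) = -20 + (-25/3 + 5*n) = -85/3 + 5*n)
S(-1)*(-186) = (-85/3 + 5*(-1))*(-186) = (-85/3 - 5)*(-186) = -100/3*(-186) = 6200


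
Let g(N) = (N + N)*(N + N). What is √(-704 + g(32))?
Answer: 8*√53 ≈ 58.241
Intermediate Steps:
g(N) = 4*N² (g(N) = (2*N)*(2*N) = 4*N²)
√(-704 + g(32)) = √(-704 + 4*32²) = √(-704 + 4*1024) = √(-704 + 4096) = √3392 = 8*√53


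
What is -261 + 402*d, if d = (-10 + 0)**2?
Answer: 39939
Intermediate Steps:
d = 100 (d = (-10)**2 = 100)
-261 + 402*d = -261 + 402*100 = -261 + 40200 = 39939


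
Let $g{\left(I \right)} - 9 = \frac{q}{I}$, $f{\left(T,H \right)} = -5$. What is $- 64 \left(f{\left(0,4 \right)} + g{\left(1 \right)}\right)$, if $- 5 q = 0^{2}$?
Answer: $-256$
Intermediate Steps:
$q = 0$ ($q = - \frac{0^{2}}{5} = \left(- \frac{1}{5}\right) 0 = 0$)
$g{\left(I \right)} = 9$ ($g{\left(I \right)} = 9 + \frac{0}{I} = 9 + 0 = 9$)
$- 64 \left(f{\left(0,4 \right)} + g{\left(1 \right)}\right) = - 64 \left(-5 + 9\right) = \left(-64\right) 4 = -256$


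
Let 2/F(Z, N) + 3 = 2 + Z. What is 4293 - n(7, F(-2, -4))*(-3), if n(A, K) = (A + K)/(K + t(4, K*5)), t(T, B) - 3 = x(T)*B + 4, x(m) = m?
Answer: 30032/7 ≈ 4290.3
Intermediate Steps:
F(Z, N) = 2/(-1 + Z) (F(Z, N) = 2/(-3 + (2 + Z)) = 2/(-1 + Z))
t(T, B) = 7 + B*T (t(T, B) = 3 + (T*B + 4) = 3 + (B*T + 4) = 3 + (4 + B*T) = 7 + B*T)
n(A, K) = (A + K)/(7 + 21*K) (n(A, K) = (A + K)/(K + (7 + (K*5)*4)) = (A + K)/(K + (7 + (5*K)*4)) = (A + K)/(K + (7 + 20*K)) = (A + K)/(7 + 21*K))
4293 - n(7, F(-2, -4))*(-3) = 4293 - (7 + 2/(-1 - 2))/(7*(1 + 3*(2/(-1 - 2))))*(-3) = 4293 - (7 + 2/(-3))/(7*(1 + 3*(2/(-3))))*(-3) = 4293 - (7 + 2*(-⅓))/(7*(1 + 3*(2*(-⅓))))*(-3) = 4293 - (7 - ⅔)/(7*(1 + 3*(-⅔)))*(-3) = 4293 - (⅐)*(19/3)/(1 - 2)*(-3) = 4293 - (⅐)*(19/3)/(-1)*(-3) = 4293 - (⅐)*(-1)*(19/3)*(-3) = 4293 - (-19)*(-3)/21 = 4293 - 1*19/7 = 4293 - 19/7 = 30032/7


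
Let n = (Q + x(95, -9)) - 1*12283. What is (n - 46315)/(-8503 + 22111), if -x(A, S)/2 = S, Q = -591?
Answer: -8453/1944 ≈ -4.3483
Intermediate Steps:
x(A, S) = -2*S
n = -12856 (n = (-591 - 2*(-9)) - 1*12283 = (-591 + 18) - 12283 = -573 - 12283 = -12856)
(n - 46315)/(-8503 + 22111) = (-12856 - 46315)/(-8503 + 22111) = -59171/13608 = -59171*1/13608 = -8453/1944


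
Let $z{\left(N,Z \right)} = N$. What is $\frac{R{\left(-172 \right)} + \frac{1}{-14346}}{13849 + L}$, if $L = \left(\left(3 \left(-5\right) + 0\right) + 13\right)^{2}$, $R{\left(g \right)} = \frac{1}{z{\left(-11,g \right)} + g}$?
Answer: $- \frac{4843}{12122843418} \approx -3.9949 \cdot 10^{-7}$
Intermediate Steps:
$R{\left(g \right)} = \frac{1}{-11 + g}$
$L = 4$ ($L = \left(\left(-15 + 0\right) + 13\right)^{2} = \left(-15 + 13\right)^{2} = \left(-2\right)^{2} = 4$)
$\frac{R{\left(-172 \right)} + \frac{1}{-14346}}{13849 + L} = \frac{\frac{1}{-11 - 172} + \frac{1}{-14346}}{13849 + 4} = \frac{\frac{1}{-183} - \frac{1}{14346}}{13853} = \left(- \frac{1}{183} - \frac{1}{14346}\right) \frac{1}{13853} = \left(- \frac{4843}{875106}\right) \frac{1}{13853} = - \frac{4843}{12122843418}$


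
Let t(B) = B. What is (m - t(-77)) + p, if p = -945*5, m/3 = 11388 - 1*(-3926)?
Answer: 41294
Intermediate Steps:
m = 45942 (m = 3*(11388 - 1*(-3926)) = 3*(11388 + 3926) = 3*15314 = 45942)
p = -4725
(m - t(-77)) + p = (45942 - 1*(-77)) - 4725 = (45942 + 77) - 4725 = 46019 - 4725 = 41294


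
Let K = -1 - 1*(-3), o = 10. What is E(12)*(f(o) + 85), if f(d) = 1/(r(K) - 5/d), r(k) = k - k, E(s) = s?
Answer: 996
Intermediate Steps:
K = 2 (K = -1 + 3 = 2)
r(k) = 0
f(d) = -d/5 (f(d) = 1/(0 - 5/d) = 1/(-5/d) = -d/5)
E(12)*(f(o) + 85) = 12*(-⅕*10 + 85) = 12*(-2 + 85) = 12*83 = 996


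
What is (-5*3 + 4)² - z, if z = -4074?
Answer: 4195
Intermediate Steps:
(-5*3 + 4)² - z = (-5*3 + 4)² - 1*(-4074) = (-15 + 4)² + 4074 = (-11)² + 4074 = 121 + 4074 = 4195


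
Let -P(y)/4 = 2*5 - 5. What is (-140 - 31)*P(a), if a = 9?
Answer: 3420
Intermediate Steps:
P(y) = -20 (P(y) = -4*(2*5 - 5) = -4*(10 - 5) = -4*5 = -20)
(-140 - 31)*P(a) = (-140 - 31)*(-20) = -171*(-20) = 3420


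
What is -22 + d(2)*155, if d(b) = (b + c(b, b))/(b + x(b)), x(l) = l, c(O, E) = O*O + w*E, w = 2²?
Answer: 1041/2 ≈ 520.50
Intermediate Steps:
w = 4
c(O, E) = O² + 4*E (c(O, E) = O*O + 4*E = O² + 4*E)
d(b) = (b² + 5*b)/(2*b) (d(b) = (b + (b² + 4*b))/(b + b) = (b² + 5*b)/((2*b)) = (b² + 5*b)*(1/(2*b)) = (b² + 5*b)/(2*b))
-22 + d(2)*155 = -22 + (5/2 + (½)*2)*155 = -22 + (5/2 + 1)*155 = -22 + (7/2)*155 = -22 + 1085/2 = 1041/2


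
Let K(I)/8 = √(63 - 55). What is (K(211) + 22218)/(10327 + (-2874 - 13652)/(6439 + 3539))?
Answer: 7917543/3679510 + 19956*√2/12878285 ≈ 2.1540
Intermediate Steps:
K(I) = 16*√2 (K(I) = 8*√(63 - 55) = 8*√8 = 8*(2*√2) = 16*√2)
(K(211) + 22218)/(10327 + (-2874 - 13652)/(6439 + 3539)) = (16*√2 + 22218)/(10327 + (-2874 - 13652)/(6439 + 3539)) = (22218 + 16*√2)/(10327 - 16526/9978) = (22218 + 16*√2)/(10327 - 16526*1/9978) = (22218 + 16*√2)/(10327 - 8263/4989) = (22218 + 16*√2)/(51513140/4989) = (22218 + 16*√2)*(4989/51513140) = 7917543/3679510 + 19956*√2/12878285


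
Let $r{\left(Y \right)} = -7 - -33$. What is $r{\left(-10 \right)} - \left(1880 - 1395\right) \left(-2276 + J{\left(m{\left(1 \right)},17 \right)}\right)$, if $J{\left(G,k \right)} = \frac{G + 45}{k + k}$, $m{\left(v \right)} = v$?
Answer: $\frac{18754907}{17} \approx 1.1032 \cdot 10^{6}$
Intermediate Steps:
$r{\left(Y \right)} = 26$ ($r{\left(Y \right)} = -7 + 33 = 26$)
$J{\left(G,k \right)} = \frac{45 + G}{2 k}$
$r{\left(-10 \right)} - \left(1880 - 1395\right) \left(-2276 + J{\left(m{\left(1 \right)},17 \right)}\right) = 26 - \left(1880 - 1395\right) \left(-2276 + \frac{45 + 1}{2 \cdot 17}\right) = 26 - 485 \left(-2276 + \frac{1}{2} \cdot \frac{1}{17} \cdot 46\right) = 26 - 485 \left(-2276 + \frac{23}{17}\right) = 26 - 485 \left(- \frac{38669}{17}\right) = 26 - - \frac{18754465}{17} = 26 + \frac{18754465}{17} = \frac{18754907}{17}$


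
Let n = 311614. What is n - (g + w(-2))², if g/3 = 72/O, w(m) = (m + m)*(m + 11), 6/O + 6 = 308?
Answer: -117107282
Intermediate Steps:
O = 3/151 (O = 6/(-6 + 308) = 6/302 = 6*(1/302) = 3/151 ≈ 0.019868)
w(m) = 2*m*(11 + m) (w(m) = (2*m)*(11 + m) = 2*m*(11 + m))
g = 10872 (g = 3*(72/(3/151)) = 3*(72*(151/3)) = 3*3624 = 10872)
n - (g + w(-2))² = 311614 - (10872 + 2*(-2)*(11 - 2))² = 311614 - (10872 + 2*(-2)*9)² = 311614 - (10872 - 36)² = 311614 - 1*10836² = 311614 - 1*117418896 = 311614 - 117418896 = -117107282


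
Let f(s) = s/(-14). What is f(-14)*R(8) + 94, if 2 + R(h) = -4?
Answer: 88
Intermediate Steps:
f(s) = -s/14 (f(s) = s*(-1/14) = -s/14)
R(h) = -6 (R(h) = -2 - 4 = -6)
f(-14)*R(8) + 94 = -1/14*(-14)*(-6) + 94 = 1*(-6) + 94 = -6 + 94 = 88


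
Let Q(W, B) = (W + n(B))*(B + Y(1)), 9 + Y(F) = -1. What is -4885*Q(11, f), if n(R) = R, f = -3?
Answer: 508040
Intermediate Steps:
Y(F) = -10 (Y(F) = -9 - 1 = -10)
Q(W, B) = (-10 + B)*(B + W) (Q(W, B) = (W + B)*(B - 10) = (B + W)*(-10 + B) = (-10 + B)*(B + W))
-4885*Q(11, f) = -4885*((-3)² - 10*(-3) - 10*11 - 3*11) = -4885*(9 + 30 - 110 - 33) = -4885*(-104) = 508040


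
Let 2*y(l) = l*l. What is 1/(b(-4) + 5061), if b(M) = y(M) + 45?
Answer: 1/5114 ≈ 0.00019554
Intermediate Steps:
y(l) = l²/2 (y(l) = (l*l)/2 = l²/2)
b(M) = 45 + M²/2 (b(M) = M²/2 + 45 = 45 + M²/2)
1/(b(-4) + 5061) = 1/((45 + (½)*(-4)²) + 5061) = 1/((45 + (½)*16) + 5061) = 1/((45 + 8) + 5061) = 1/(53 + 5061) = 1/5114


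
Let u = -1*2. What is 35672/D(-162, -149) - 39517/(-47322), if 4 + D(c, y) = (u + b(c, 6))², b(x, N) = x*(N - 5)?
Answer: 76410043/35349534 ≈ 2.1616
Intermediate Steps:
b(x, N) = x*(-5 + N)
u = -2
D(c, y) = -4 + (-2 + c)² (D(c, y) = -4 + (-2 + c*(-5 + 6))² = -4 + (-2 + c*1)² = -4 + (-2 + c)²)
35672/D(-162, -149) - 39517/(-47322) = 35672/((-162*(-4 - 162))) - 39517/(-47322) = 35672/((-162*(-166))) - 39517*(-1/47322) = 35672/26892 + 39517/47322 = 35672*(1/26892) + 39517/47322 = 8918/6723 + 39517/47322 = 76410043/35349534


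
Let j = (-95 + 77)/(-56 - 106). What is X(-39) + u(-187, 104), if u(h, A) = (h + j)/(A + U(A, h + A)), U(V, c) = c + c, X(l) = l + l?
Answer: -20921/279 ≈ -74.986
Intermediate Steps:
X(l) = 2*l
U(V, c) = 2*c
j = 1/9 (j = -18/(-162) = -18*(-1/162) = 1/9 ≈ 0.11111)
u(h, A) = (1/9 + h)/(2*h + 3*A) (u(h, A) = (h + 1/9)/(A + 2*(h + A)) = (1/9 + h)/(A + 2*(A + h)) = (1/9 + h)/(A + (2*A + 2*h)) = (1/9 + h)/(2*h + 3*A))
X(-39) + u(-187, 104) = 2*(-39) + (1 + 9*(-187))/(9*(2*(-187) + 3*104)) = -78 + (1 - 1683)/(9*(-374 + 312)) = -78 + (1/9)*(-1682)/(-62) = -78 + (1/9)*(-1/62)*(-1682) = -78 + 841/279 = -20921/279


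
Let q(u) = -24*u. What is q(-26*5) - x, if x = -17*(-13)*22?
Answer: -1742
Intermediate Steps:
x = 4862 (x = 221*22 = 4862)
q(-26*5) - x = -(-624)*5 - 1*4862 = -24*(-130) - 4862 = 3120 - 4862 = -1742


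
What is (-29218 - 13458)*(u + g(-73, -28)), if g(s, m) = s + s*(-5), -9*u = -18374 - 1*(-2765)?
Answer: -259427404/3 ≈ -8.6476e+7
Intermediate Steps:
u = 5203/3 (u = -(-18374 - 1*(-2765))/9 = -(-18374 + 2765)/9 = -⅑*(-15609) = 5203/3 ≈ 1734.3)
g(s, m) = -4*s (g(s, m) = s - 5*s = -4*s)
(-29218 - 13458)*(u + g(-73, -28)) = (-29218 - 13458)*(5203/3 - 4*(-73)) = -42676*(5203/3 + 292) = -42676*6079/3 = -259427404/3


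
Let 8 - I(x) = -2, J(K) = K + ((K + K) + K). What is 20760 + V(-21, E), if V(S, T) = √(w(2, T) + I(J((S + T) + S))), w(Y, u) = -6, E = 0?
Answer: 20762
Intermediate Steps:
J(K) = 4*K (J(K) = K + (2*K + K) = K + 3*K = 4*K)
I(x) = 10 (I(x) = 8 - 1*(-2) = 8 + 2 = 10)
V(S, T) = 2 (V(S, T) = √(-6 + 10) = √4 = 2)
20760 + V(-21, E) = 20760 + 2 = 20762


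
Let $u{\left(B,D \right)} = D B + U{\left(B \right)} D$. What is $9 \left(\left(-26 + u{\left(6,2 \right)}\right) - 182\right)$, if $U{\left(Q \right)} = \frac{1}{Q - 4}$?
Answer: $-1755$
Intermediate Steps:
$U{\left(Q \right)} = \frac{1}{-4 + Q}$
$u{\left(B,D \right)} = B D + \frac{D}{-4 + B}$ ($u{\left(B,D \right)} = D B + \frac{D}{-4 + B} = B D + \frac{D}{-4 + B}$)
$9 \left(\left(-26 + u{\left(6,2 \right)}\right) - 182\right) = 9 \left(\left(-26 + \frac{2 \left(1 + 6 \left(-4 + 6\right)\right)}{-4 + 6}\right) - 182\right) = 9 \left(\left(-26 + \frac{2 \left(1 + 6 \cdot 2\right)}{2}\right) - 182\right) = 9 \left(\left(-26 + 2 \cdot \frac{1}{2} \left(1 + 12\right)\right) - 182\right) = 9 \left(\left(-26 + 2 \cdot \frac{1}{2} \cdot 13\right) - 182\right) = 9 \left(\left(-26 + 13\right) - 182\right) = 9 \left(-13 - 182\right) = 9 \left(-195\right) = -1755$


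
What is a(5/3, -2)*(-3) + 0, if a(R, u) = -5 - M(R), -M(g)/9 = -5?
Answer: 150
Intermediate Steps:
M(g) = 45 (M(g) = -9*(-5) = 45)
a(R, u) = -50 (a(R, u) = -5 - 1*45 = -5 - 45 = -50)
a(5/3, -2)*(-3) + 0 = -50*(-3) + 0 = 150 + 0 = 150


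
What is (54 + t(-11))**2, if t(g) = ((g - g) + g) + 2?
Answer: 2025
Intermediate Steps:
t(g) = 2 + g (t(g) = (0 + g) + 2 = g + 2 = 2 + g)
(54 + t(-11))**2 = (54 + (2 - 11))**2 = (54 - 9)**2 = 45**2 = 2025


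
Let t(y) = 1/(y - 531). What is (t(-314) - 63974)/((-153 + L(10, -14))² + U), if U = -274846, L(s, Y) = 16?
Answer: 54058031/216385065 ≈ 0.24982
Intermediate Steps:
t(y) = 1/(-531 + y)
(t(-314) - 63974)/((-153 + L(10, -14))² + U) = (1/(-531 - 314) - 63974)/((-153 + 16)² - 274846) = (1/(-845) - 63974)/((-137)² - 274846) = (-1/845 - 63974)/(18769 - 274846) = -54058031/845/(-256077) = -54058031/845*(-1/256077) = 54058031/216385065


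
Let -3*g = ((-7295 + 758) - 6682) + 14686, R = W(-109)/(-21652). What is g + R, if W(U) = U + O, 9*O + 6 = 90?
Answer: -31763185/64956 ≈ -489.00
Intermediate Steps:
O = 28/3 (O = -⅔ + (⅑)*90 = -⅔ + 10 = 28/3 ≈ 9.3333)
W(U) = 28/3 + U (W(U) = U + 28/3 = 28/3 + U)
R = 299/64956 (R = (28/3 - 109)/(-21652) = -299/3*(-1/21652) = 299/64956 ≈ 0.0046031)
g = -489 (g = -(((-7295 + 758) - 6682) + 14686)/3 = -((-6537 - 6682) + 14686)/3 = -(-13219 + 14686)/3 = -⅓*1467 = -489)
g + R = -489 + 299/64956 = -31763185/64956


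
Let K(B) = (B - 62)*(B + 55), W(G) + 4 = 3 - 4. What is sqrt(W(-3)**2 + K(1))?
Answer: I*sqrt(3391) ≈ 58.232*I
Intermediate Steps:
W(G) = -5 (W(G) = -4 + (3 - 4) = -4 - 1 = -5)
K(B) = (-62 + B)*(55 + B)
sqrt(W(-3)**2 + K(1)) = sqrt((-5)**2 + (-3410 + 1**2 - 7*1)) = sqrt(25 + (-3410 + 1 - 7)) = sqrt(25 - 3416) = sqrt(-3391) = I*sqrt(3391)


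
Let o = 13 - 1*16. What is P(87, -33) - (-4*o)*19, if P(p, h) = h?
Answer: -261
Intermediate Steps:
o = -3 (o = 13 - 16 = -3)
P(87, -33) - (-4*o)*19 = -33 - (-4*(-3))*19 = -33 - 12*19 = -33 - 1*228 = -33 - 228 = -261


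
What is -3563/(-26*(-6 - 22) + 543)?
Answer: -3563/1271 ≈ -2.8033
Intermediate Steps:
-3563/(-26*(-6 - 22) + 543) = -3563/(-26*(-28) + 543) = -3563/(728 + 543) = -3563/1271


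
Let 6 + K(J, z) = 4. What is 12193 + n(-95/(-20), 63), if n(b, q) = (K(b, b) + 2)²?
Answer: 12193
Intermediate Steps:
K(J, z) = -2 (K(J, z) = -6 + 4 = -2)
n(b, q) = 0 (n(b, q) = (-2 + 2)² = 0² = 0)
12193 + n(-95/(-20), 63) = 12193 + 0 = 12193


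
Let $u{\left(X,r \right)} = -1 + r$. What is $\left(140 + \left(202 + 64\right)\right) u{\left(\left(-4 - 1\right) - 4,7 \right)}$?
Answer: $2436$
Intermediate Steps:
$\left(140 + \left(202 + 64\right)\right) u{\left(\left(-4 - 1\right) - 4,7 \right)} = \left(140 + \left(202 + 64\right)\right) \left(-1 + 7\right) = \left(140 + 266\right) 6 = 406 \cdot 6 = 2436$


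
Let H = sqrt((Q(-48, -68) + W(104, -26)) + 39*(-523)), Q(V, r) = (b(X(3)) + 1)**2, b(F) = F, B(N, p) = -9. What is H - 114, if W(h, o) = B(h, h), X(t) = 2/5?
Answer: -114 + I*sqrt(510101)/5 ≈ -114.0 + 142.84*I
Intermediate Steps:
X(t) = 2/5 (X(t) = 2*(1/5) = 2/5)
W(h, o) = -9
Q(V, r) = 49/25 (Q(V, r) = (2/5 + 1)**2 = (7/5)**2 = 49/25)
H = I*sqrt(510101)/5 (H = sqrt((49/25 - 9) + 39*(-523)) = sqrt(-176/25 - 20397) = sqrt(-510101/25) = I*sqrt(510101)/5 ≈ 142.84*I)
H - 114 = I*sqrt(510101)/5 - 114 = -114 + I*sqrt(510101)/5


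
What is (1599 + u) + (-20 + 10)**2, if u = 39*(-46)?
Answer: -95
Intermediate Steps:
u = -1794
(1599 + u) + (-20 + 10)**2 = (1599 - 1794) + (-20 + 10)**2 = -195 + (-10)**2 = -195 + 100 = -95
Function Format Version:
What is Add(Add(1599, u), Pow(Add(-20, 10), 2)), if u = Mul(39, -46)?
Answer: -95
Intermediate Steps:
u = -1794
Add(Add(1599, u), Pow(Add(-20, 10), 2)) = Add(Add(1599, -1794), Pow(Add(-20, 10), 2)) = Add(-195, Pow(-10, 2)) = Add(-195, 100) = -95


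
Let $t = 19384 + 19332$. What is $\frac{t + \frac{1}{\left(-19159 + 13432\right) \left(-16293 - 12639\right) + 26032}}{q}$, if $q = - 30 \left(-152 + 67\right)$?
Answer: $\frac{6415999878737}{422584969800} \approx 15.183$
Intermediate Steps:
$t = 38716$
$q = 2550$ ($q = \left(-30\right) \left(-85\right) = 2550$)
$\frac{t + \frac{1}{\left(-19159 + 13432\right) \left(-16293 - 12639\right) + 26032}}{q} = \frac{38716 + \frac{1}{\left(-19159 + 13432\right) \left(-16293 - 12639\right) + 26032}}{2550} = \left(38716 + \frac{1}{\left(-5727\right) \left(-28932\right) + 26032}\right) \frac{1}{2550} = \left(38716 + \frac{1}{165693564 + 26032}\right) \frac{1}{2550} = \left(38716 + \frac{1}{165719596}\right) \frac{1}{2550} = \frac{6415999878737}{165719596} \cdot \frac{1}{2550} = \frac{6415999878737}{422584969800}$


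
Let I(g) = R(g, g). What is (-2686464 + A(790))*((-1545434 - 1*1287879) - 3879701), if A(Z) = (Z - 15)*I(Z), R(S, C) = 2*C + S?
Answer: 5704141977996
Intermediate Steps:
R(S, C) = S + 2*C
I(g) = 3*g (I(g) = g + 2*g = 3*g)
A(Z) = 3*Z*(-15 + Z) (A(Z) = (Z - 15)*(3*Z) = (-15 + Z)*(3*Z) = 3*Z*(-15 + Z))
(-2686464 + A(790))*((-1545434 - 1*1287879) - 3879701) = (-2686464 + 3*790*(-15 + 790))*((-1545434 - 1*1287879) - 3879701) = (-2686464 + 3*790*775)*((-1545434 - 1287879) - 3879701) = (-2686464 + 1836750)*(-2833313 - 3879701) = -849714*(-6713014) = 5704141977996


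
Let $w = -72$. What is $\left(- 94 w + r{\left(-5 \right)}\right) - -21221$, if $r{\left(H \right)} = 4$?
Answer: $27993$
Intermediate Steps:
$\left(- 94 w + r{\left(-5 \right)}\right) - -21221 = \left(\left(-94\right) \left(-72\right) + 4\right) - -21221 = \left(6768 + 4\right) + 21221 = 6772 + 21221 = 27993$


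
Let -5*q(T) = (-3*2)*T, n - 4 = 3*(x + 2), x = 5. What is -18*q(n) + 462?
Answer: -78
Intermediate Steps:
n = 25 (n = 4 + 3*(5 + 2) = 4 + 3*7 = 4 + 21 = 25)
q(T) = 6*T/5 (q(T) = -(-3*2)*T/5 = -(-6)*T/5 = 6*T/5)
-18*q(n) + 462 = -108*25/5 + 462 = -18*30 + 462 = -540 + 462 = -78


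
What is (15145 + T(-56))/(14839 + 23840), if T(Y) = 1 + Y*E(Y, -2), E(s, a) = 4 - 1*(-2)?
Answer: 14810/38679 ≈ 0.38289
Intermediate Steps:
E(s, a) = 6 (E(s, a) = 4 + 2 = 6)
T(Y) = 1 + 6*Y (T(Y) = 1 + Y*6 = 1 + 6*Y)
(15145 + T(-56))/(14839 + 23840) = (15145 + (1 + 6*(-56)))/(14839 + 23840) = (15145 + (1 - 336))/38679 = (15145 - 335)*(1/38679) = 14810*(1/38679) = 14810/38679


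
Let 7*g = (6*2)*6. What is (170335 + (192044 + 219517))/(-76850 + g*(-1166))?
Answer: -2036636/310951 ≈ -6.5497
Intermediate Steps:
g = 72/7 (g = ((6*2)*6)/7 = (12*6)/7 = (1/7)*72 = 72/7 ≈ 10.286)
(170335 + (192044 + 219517))/(-76850 + g*(-1166)) = (170335 + (192044 + 219517))/(-76850 + (72/7)*(-1166)) = (170335 + 411561)/(-76850 - 83952/7) = 581896/(-621902/7) = 581896*(-7/621902) = -2036636/310951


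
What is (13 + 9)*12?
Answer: 264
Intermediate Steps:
(13 + 9)*12 = 22*12 = 264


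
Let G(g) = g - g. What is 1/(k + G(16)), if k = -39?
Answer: -1/39 ≈ -0.025641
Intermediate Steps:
G(g) = 0
1/(k + G(16)) = 1/(-39 + 0) = 1/(-39) = -1/39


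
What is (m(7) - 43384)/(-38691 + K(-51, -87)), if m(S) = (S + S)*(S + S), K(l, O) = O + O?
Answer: 14396/12955 ≈ 1.1112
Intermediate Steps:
K(l, O) = 2*O
m(S) = 4*S² (m(S) = (2*S)*(2*S) = 4*S²)
(m(7) - 43384)/(-38691 + K(-51, -87)) = (4*7² - 43384)/(-38691 + 2*(-87)) = (4*49 - 43384)/(-38691 - 174) = (196 - 43384)/(-38865) = -43188*(-1/38865) = 14396/12955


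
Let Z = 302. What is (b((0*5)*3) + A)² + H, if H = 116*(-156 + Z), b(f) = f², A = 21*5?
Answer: 27961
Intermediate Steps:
A = 105
H = 16936 (H = 116*(-156 + 302) = 116*146 = 16936)
(b((0*5)*3) + A)² + H = (((0*5)*3)² + 105)² + 16936 = ((0*3)² + 105)² + 16936 = (0² + 105)² + 16936 = (0 + 105)² + 16936 = 105² + 16936 = 11025 + 16936 = 27961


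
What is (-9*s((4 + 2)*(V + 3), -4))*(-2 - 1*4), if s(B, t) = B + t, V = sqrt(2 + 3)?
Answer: 756 + 324*sqrt(5) ≈ 1480.5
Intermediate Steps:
V = sqrt(5) ≈ 2.2361
(-9*s((4 + 2)*(V + 3), -4))*(-2 - 1*4) = (-9*((4 + 2)*(sqrt(5) + 3) - 4))*(-2 - 1*4) = (-9*(6*(3 + sqrt(5)) - 4))*(-2 - 4) = -9*((18 + 6*sqrt(5)) - 4)*(-6) = -9*(14 + 6*sqrt(5))*(-6) = (-126 - 54*sqrt(5))*(-6) = 756 + 324*sqrt(5)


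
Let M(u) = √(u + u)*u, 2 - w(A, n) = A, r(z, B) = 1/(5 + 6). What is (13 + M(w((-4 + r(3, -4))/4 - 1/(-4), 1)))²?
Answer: 278939/1331 + 1560*√165/121 ≈ 375.18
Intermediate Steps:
r(z, B) = 1/11
w(A, n) = 2 - A
M(u) = √2*u^(3/2) (M(u) = √(2*u)*u = (√2*√u)*u = √2*u^(3/2))
(13 + M(w((-4 + r(3, -4))/4 - 1/(-4), 1)))² = (13 + √2*(2 - ((-4 + 1/11)/4 - 1/(-4)))^(3/2))² = (13 + √2*(2 - (-43/11*¼ - 1*(-¼)))^(3/2))² = (13 + √2*(2 - (-43/44 + ¼))^(3/2))² = (13 + √2*(2 - 1*(-8/11))^(3/2))² = (13 + √2*(2 + 8/11)^(3/2))² = (13 + √2*(30/11)^(3/2))² = (13 + √2*(30*√330/121))² = (13 + 60*√165/121)²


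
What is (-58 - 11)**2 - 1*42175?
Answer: -37414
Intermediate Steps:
(-58 - 11)**2 - 1*42175 = (-69)**2 - 42175 = 4761 - 42175 = -37414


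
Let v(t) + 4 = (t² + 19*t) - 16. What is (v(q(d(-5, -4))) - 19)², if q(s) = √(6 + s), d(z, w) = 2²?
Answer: 4451 - 1102*√10 ≈ 966.17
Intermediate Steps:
d(z, w) = 4
v(t) = -20 + t² + 19*t (v(t) = -4 + ((t² + 19*t) - 16) = -4 + (-16 + t² + 19*t) = -20 + t² + 19*t)
(v(q(d(-5, -4))) - 19)² = ((-20 + (√(6 + 4))² + 19*√(6 + 4)) - 19)² = ((-20 + (√10)² + 19*√10) - 19)² = ((-20 + 10 + 19*√10) - 19)² = ((-10 + 19*√10) - 19)² = (-29 + 19*√10)²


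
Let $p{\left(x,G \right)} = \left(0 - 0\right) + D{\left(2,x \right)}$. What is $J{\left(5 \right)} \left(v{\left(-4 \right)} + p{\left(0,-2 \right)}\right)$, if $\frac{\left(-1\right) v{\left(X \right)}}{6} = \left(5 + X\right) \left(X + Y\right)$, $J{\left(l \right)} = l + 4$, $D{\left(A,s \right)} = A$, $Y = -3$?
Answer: $396$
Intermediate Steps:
$J{\left(l \right)} = 4 + l$
$v{\left(X \right)} = - 6 \left(-3 + X\right) \left(5 + X\right)$ ($v{\left(X \right)} = - 6 \left(5 + X\right) \left(X - 3\right) = - 6 \left(5 + X\right) \left(-3 + X\right) = - 6 \left(-3 + X\right) \left(5 + X\right)$)
$p{\left(x,G \right)} = 2$ ($p{\left(x,G \right)} = \left(0 - 0\right) + 2 = \left(0 + 0\right) + 2 = 0 + 2 = 2$)
$J{\left(5 \right)} \left(v{\left(-4 \right)} + p{\left(0,-2 \right)}\right) = \left(4 + 5\right) \left(\left(90 - -48 - 6 \left(-4\right)^{2}\right) + 2\right) = 9 \left(\left(90 + 48 - 96\right) + 2\right) = 9 \left(42 + 2\right) = 9 \cdot 44 = 396$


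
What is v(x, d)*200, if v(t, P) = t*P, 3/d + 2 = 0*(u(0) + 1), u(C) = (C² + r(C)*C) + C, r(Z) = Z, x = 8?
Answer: -2400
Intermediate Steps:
u(C) = C + 2*C² (u(C) = (C² + C*C) + C = (C² + C²) + C = 2*C² + C = C + 2*C²)
d = -3/2 (d = 3/(-2 + 0*(0*(1 + 2*0) + 1)) = 3/(-2 + 0*(0*(1 + 0) + 1)) = 3/(-2 + 0*(0*1 + 1)) = 3/(-2 + 0*(0 + 1)) = 3/(-2 + 0*1) = 3/(-2 + 0) = 3/(-2) = 3*(-½) = -3/2 ≈ -1.5000)
v(t, P) = P*t
v(x, d)*200 = -3/2*8*200 = -12*200 = -2400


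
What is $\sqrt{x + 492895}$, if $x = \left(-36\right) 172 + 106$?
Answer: $\sqrt{486809} \approx 697.72$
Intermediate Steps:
$x = -6086$ ($x = -6192 + 106 = -6086$)
$\sqrt{x + 492895} = \sqrt{-6086 + 492895} = \sqrt{486809}$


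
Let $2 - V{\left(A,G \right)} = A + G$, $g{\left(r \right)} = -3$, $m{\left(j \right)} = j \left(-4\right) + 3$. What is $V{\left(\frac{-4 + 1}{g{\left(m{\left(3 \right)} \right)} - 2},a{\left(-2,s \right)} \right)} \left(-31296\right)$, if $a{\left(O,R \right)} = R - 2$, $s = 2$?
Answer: $- \frac{219072}{5} \approx -43814.0$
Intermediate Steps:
$m{\left(j \right)} = 3 - 4 j$ ($m{\left(j \right)} = - 4 j + 3 = 3 - 4 j$)
$a{\left(O,R \right)} = -2 + R$
$V{\left(A,G \right)} = 2 - A - G$ ($V{\left(A,G \right)} = 2 - \left(A + G\right) = 2 - A - G$)
$V{\left(\frac{-4 + 1}{g{\left(m{\left(3 \right)} \right)} - 2},a{\left(-2,s \right)} \right)} \left(-31296\right) = \left(2 - \frac{-4 + 1}{-3 - 2} - \left(-2 + 2\right)\right) \left(-31296\right) = \left(2 - - \frac{3}{-5} - 0\right) \left(-31296\right) = \left(2 - \left(-3\right) \left(- \frac{1}{5}\right) + 0\right) \left(-31296\right) = \left(2 - \frac{3}{5} + 0\right) \left(-31296\right) = \frac{7}{5} \left(-31296\right) = - \frac{219072}{5}$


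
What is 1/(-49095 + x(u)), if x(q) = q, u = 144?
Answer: -1/48951 ≈ -2.0429e-5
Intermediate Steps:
1/(-49095 + x(u)) = 1/(-49095 + 144) = 1/(-48951) = -1/48951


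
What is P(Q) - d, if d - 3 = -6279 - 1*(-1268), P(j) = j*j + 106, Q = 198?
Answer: 44318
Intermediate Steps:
P(j) = 106 + j² (P(j) = j² + 106 = 106 + j²)
d = -5008 (d = 3 + (-6279 - 1*(-1268)) = 3 + (-6279 + 1268) = 3 - 5011 = -5008)
P(Q) - d = (106 + 198²) - 1*(-5008) = (106 + 39204) + 5008 = 39310 + 5008 = 44318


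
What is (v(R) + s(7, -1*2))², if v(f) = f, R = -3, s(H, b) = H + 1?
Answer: 25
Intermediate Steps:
s(H, b) = 1 + H
(v(R) + s(7, -1*2))² = (-3 + (1 + 7))² = (-3 + 8)² = 5² = 25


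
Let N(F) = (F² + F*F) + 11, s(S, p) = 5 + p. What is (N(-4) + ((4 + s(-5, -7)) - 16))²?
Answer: 841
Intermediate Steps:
N(F) = 11 + 2*F² (N(F) = (F² + F²) + 11 = 2*F² + 11 = 11 + 2*F²)
(N(-4) + ((4 + s(-5, -7)) - 16))² = ((11 + 2*(-4)²) + ((4 + (5 - 7)) - 16))² = ((11 + 2*16) + ((4 - 2) - 16))² = ((11 + 32) + (2 - 16))² = (43 - 14)² = 29² = 841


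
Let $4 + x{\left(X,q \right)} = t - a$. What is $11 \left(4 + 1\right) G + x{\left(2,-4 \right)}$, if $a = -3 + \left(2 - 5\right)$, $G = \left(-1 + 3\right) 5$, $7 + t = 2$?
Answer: $547$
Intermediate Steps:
$t = -5$ ($t = -7 + 2 = -5$)
$G = 10$ ($G = 2 \cdot 5 = 10$)
$a = -6$ ($a = -3 + \left(2 - 5\right) = -3 - 3 = -6$)
$x{\left(X,q \right)} = -3$ ($x{\left(X,q \right)} = -4 - -1 = -4 + \left(-5 + 6\right) = -4 + 1 = -3$)
$11 \left(4 + 1\right) G + x{\left(2,-4 \right)} = 11 \left(4 + 1\right) 10 - 3 = 11 \cdot 5 \cdot 10 - 3 = 11 \cdot 50 - 3 = 550 - 3 = 547$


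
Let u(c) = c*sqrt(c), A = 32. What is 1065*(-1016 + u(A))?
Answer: -1082040 + 136320*sqrt(2) ≈ -8.8925e+5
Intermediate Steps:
u(c) = c**(3/2)
1065*(-1016 + u(A)) = 1065*(-1016 + 32**(3/2)) = 1065*(-1016 + 128*sqrt(2)) = -1082040 + 136320*sqrt(2)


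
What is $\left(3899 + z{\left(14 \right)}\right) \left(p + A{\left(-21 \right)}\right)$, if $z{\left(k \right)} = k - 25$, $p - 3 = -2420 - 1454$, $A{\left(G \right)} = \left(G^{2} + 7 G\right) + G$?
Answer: $-13989024$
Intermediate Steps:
$A{\left(G \right)} = G^{2} + 8 G$
$p = -3871$ ($p = 3 - 3874 = -3871$)
$z{\left(k \right)} = -25 + k$ ($z{\left(k \right)} = k - 25 = -25 + k$)
$\left(3899 + z{\left(14 \right)}\right) \left(p + A{\left(-21 \right)}\right) = \left(3899 + \left(-25 + 14\right)\right) \left(-3871 - 21 \left(8 - 21\right)\right) = \left(3899 - 11\right) \left(-3871 - -273\right) = 3888 \left(-3871 + 273\right) = 3888 \left(-3598\right) = -13989024$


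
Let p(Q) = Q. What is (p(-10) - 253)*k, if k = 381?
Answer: -100203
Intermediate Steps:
(p(-10) - 253)*k = (-10 - 253)*381 = -263*381 = -100203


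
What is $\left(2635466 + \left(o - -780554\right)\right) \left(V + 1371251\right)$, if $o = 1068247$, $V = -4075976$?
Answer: $-12128709061575$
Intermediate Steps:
$\left(2635466 + \left(o - -780554\right)\right) \left(V + 1371251\right) = \left(2635466 + \left(1068247 - -780554\right)\right) \left(-4075976 + 1371251\right) = \left(2635466 + \left(1068247 + 780554\right)\right) \left(-2704725\right) = \left(2635466 + 1848801\right) \left(-2704725\right) = 4484267 \left(-2704725\right) = -12128709061575$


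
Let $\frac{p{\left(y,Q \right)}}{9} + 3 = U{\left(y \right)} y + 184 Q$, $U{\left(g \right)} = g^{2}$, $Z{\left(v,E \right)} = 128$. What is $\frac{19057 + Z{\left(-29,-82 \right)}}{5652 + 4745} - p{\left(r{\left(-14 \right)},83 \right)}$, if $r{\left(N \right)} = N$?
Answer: $- \frac{1171982640}{10397} \approx -1.1272 \cdot 10^{5}$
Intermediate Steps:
$p{\left(y,Q \right)} = -27 + 9 y^{3} + 1656 Q$ ($p{\left(y,Q \right)} = -27 + 9 \left(y^{2} y + 184 Q\right) = -27 + 9 \left(y^{3} + 184 Q\right) = -27 + \left(9 y^{3} + 1656 Q\right) = -27 + 9 y^{3} + 1656 Q$)
$\frac{19057 + Z{\left(-29,-82 \right)}}{5652 + 4745} - p{\left(r{\left(-14 \right)},83 \right)} = \frac{19057 + 128}{5652 + 4745} - \left(-27 + 9 \left(-14\right)^{3} + 1656 \cdot 83\right) = \frac{19185}{10397} - \left(-27 + 9 \left(-2744\right) + 137448\right) = 19185 \cdot \frac{1}{10397} - \left(-27 - 24696 + 137448\right) = \frac{19185}{10397} - 112725 = - \frac{1171982640}{10397}$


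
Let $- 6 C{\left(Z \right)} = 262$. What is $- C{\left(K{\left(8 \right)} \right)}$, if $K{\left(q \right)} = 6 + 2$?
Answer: $\frac{131}{3} \approx 43.667$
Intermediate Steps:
$K{\left(q \right)} = 8$
$C{\left(Z \right)} = - \frac{131}{3}$ ($C{\left(Z \right)} = \left(- \frac{1}{6}\right) 262 = - \frac{131}{3}$)
$- C{\left(K{\left(8 \right)} \right)} = \left(-1\right) \left(- \frac{131}{3}\right) = \frac{131}{3}$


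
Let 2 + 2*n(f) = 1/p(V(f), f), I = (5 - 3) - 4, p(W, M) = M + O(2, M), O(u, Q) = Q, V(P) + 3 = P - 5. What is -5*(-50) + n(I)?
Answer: 1991/8 ≈ 248.88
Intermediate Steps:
V(P) = -8 + P (V(P) = -3 + (P - 5) = -3 + (-5 + P) = -8 + P)
p(W, M) = 2*M (p(W, M) = M + M = 2*M)
I = -2 (I = 2 - 4 = -2)
n(f) = -1 + 1/(4*f) (n(f) = -1 + 1/(2*((2*f))) = -1 + (1/(2*f))/2 = -1 + 1/(4*f))
-5*(-50) + n(I) = -5*(-50) + (¼ - 1*(-2))/(-2) = 250 - (¼ + 2)/2 = 250 - ½*9/4 = 250 - 9/8 = 1991/8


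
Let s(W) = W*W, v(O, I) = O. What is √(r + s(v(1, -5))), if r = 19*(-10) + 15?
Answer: I*√174 ≈ 13.191*I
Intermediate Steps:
r = -175 (r = -190 + 15 = -175)
s(W) = W²
√(r + s(v(1, -5))) = √(-175 + 1²) = √(-175 + 1) = √(-174) = I*√174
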